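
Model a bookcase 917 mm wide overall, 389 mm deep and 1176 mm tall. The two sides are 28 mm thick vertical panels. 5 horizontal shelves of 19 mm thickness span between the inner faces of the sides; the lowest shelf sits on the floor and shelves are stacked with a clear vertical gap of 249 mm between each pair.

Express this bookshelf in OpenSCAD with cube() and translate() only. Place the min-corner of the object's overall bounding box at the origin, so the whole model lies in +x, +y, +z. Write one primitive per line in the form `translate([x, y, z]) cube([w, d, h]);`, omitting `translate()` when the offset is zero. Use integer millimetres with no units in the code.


cube([28, 389, 1176]);
translate([889, 0, 0]) cube([28, 389, 1176]);
translate([28, 0, 0]) cube([861, 389, 19]);
translate([28, 0, 268]) cube([861, 389, 19]);
translate([28, 0, 536]) cube([861, 389, 19]);
translate([28, 0, 804]) cube([861, 389, 19]);
translate([28, 0, 1072]) cube([861, 389, 19]);


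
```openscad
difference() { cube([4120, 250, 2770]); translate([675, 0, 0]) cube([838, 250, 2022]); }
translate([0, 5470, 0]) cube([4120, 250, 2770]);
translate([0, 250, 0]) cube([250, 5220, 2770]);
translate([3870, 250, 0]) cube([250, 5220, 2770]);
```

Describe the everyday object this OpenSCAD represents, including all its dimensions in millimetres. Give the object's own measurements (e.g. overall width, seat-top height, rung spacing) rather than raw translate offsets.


A single room: four walls, each 2770 mm tall and 250 mm thick, enclosing an outside footprint 4120×5720 mm (x × y), no floor or roof. The front and back walls (−y and +y sides) run the full x-width; the side walls fit between their inner faces. A door opening 838 mm wide and 2022 mm tall is cut through the front wall from the floor up, its −x edge 675 mm from the wall's −x end.


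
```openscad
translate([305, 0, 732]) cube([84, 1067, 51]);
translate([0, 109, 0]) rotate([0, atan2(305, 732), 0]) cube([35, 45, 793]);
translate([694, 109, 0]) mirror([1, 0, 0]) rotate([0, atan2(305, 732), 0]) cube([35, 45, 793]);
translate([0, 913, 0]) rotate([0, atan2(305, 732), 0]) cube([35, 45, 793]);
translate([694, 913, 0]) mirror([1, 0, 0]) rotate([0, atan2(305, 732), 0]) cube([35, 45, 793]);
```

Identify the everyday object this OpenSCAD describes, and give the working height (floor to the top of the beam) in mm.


A sawhorse. The overall height is 783 mm.

A beam across two mirrored pairs of raked legs — a sawhorse. The beam's underside is at z = 732 (matching the legs' vertical rise in atan2(305, 732)) and the beam is 51 mm tall, so its top is at 732 + 51 = 783 mm. The raked legs top out at the beam's underside, so that is the highest point.


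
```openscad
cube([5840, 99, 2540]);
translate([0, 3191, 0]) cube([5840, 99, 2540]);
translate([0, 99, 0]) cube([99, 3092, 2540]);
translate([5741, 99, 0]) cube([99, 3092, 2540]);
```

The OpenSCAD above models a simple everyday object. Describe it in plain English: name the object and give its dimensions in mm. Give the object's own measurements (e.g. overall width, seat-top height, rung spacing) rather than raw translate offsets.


The wall frame of a small rectangular building: four walls, each 2540 mm tall and 99 mm thick, enclosing a footprint 5840 mm (x) by 3290 mm (y) outside-to-outside, with no floor or roof. The front and back walls (the −y and +y sides) span the full width; the two side walls fit between them.


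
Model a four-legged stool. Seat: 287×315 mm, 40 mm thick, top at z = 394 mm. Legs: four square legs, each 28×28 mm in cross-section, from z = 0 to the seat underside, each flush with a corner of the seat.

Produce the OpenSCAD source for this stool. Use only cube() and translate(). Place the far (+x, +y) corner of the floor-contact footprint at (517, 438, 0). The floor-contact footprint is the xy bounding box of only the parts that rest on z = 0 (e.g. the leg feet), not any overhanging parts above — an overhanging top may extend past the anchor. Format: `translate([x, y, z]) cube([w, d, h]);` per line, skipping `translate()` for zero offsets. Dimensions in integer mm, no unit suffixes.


// leg_h = 394 - 40 = 354
translate([230, 123, 354]) cube([287, 315, 40]);
translate([230, 123, 0]) cube([28, 28, 354]);
translate([489, 123, 0]) cube([28, 28, 354]);
translate([230, 410, 0]) cube([28, 28, 354]);
translate([489, 410, 0]) cube([28, 28, 354]);


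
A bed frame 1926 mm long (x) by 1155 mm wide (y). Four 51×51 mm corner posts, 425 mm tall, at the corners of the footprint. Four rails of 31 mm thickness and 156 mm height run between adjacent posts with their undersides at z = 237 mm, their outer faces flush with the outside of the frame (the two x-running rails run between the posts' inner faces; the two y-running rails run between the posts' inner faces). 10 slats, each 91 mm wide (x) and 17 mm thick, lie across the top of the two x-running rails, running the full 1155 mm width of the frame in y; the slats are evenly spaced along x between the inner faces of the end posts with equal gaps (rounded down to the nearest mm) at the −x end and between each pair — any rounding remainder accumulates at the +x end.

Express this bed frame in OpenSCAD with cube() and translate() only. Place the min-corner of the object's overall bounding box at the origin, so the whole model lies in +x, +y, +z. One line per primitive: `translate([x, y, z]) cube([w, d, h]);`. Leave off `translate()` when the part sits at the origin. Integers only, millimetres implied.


// slat z = rail_z + rail_h = 237 + 156 = 393
// slat gap = ⌊(1824 − 10·91) / 11⌋ = 83
cube([51, 51, 425]);
translate([0, 1104, 0]) cube([51, 51, 425]);
translate([1875, 0, 0]) cube([51, 51, 425]);
translate([1875, 1104, 0]) cube([51, 51, 425]);
translate([51, 0, 237]) cube([1824, 31, 156]);
translate([51, 1124, 237]) cube([1824, 31, 156]);
translate([0, 51, 237]) cube([31, 1053, 156]);
translate([1895, 51, 237]) cube([31, 1053, 156]);
translate([134, 0, 393]) cube([91, 1155, 17]);
translate([308, 0, 393]) cube([91, 1155, 17]);
translate([482, 0, 393]) cube([91, 1155, 17]);
translate([656, 0, 393]) cube([91, 1155, 17]);
translate([830, 0, 393]) cube([91, 1155, 17]);
translate([1004, 0, 393]) cube([91, 1155, 17]);
translate([1178, 0, 393]) cube([91, 1155, 17]);
translate([1352, 0, 393]) cube([91, 1155, 17]);
translate([1526, 0, 393]) cube([91, 1155, 17]);
translate([1700, 0, 393]) cube([91, 1155, 17]);


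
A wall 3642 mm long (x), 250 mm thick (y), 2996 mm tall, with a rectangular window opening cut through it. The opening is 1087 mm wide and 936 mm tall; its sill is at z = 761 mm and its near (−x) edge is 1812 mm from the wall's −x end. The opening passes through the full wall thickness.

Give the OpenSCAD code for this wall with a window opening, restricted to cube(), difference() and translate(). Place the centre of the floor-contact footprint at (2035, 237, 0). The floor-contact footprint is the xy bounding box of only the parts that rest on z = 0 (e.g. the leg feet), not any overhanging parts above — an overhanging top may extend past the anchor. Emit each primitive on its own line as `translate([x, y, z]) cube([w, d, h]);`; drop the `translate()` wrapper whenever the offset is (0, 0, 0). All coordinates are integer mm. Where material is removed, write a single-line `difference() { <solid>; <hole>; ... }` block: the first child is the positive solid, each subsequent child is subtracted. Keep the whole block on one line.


difference() { translate([214, 112, 0]) cube([3642, 250, 2996]); translate([2026, 112, 761]) cube([1087, 250, 936]); }


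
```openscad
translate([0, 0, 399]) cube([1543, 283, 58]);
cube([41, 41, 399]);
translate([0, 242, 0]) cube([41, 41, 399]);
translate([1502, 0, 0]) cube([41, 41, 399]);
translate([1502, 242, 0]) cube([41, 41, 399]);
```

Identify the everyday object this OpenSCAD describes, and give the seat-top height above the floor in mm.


A bench. The seat-top height is 457 mm.

A long slab on four corner posts — a bench. The slab sits at z = 399 with thickness 58, so the top is 399 + 58 = 457 mm.


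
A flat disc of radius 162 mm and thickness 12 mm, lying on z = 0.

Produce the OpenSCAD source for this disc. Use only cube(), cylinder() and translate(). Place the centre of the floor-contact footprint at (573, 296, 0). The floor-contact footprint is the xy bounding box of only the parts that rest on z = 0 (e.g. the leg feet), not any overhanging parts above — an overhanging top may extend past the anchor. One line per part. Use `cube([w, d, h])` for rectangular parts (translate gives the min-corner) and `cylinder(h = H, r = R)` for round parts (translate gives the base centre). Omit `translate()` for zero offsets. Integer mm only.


translate([573, 296, 0]) cylinder(h = 12, r = 162);


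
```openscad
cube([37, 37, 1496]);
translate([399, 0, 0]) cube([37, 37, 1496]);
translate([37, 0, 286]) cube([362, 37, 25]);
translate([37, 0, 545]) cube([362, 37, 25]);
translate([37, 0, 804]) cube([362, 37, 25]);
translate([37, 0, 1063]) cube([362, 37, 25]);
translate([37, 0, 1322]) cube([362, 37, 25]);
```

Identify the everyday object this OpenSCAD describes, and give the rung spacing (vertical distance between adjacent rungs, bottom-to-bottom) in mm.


A ladder. The rung spacing is 259 mm.

Two tall 37×37 posts with 5 short bars between them — a ladder. Adjacent rungs sit at z = 286 and z = 545, so the spacing is 545 − 286 = 259 mm.


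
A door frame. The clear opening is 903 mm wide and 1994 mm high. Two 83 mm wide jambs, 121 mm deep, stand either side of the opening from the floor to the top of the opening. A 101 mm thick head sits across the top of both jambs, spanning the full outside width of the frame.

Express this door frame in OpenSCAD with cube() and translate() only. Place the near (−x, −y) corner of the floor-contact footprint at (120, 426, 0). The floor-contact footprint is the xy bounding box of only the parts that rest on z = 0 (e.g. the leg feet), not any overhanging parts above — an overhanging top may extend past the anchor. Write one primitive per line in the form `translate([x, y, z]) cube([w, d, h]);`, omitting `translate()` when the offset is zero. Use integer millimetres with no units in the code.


translate([120, 426, 0]) cube([83, 121, 1994]);
translate([1106, 426, 0]) cube([83, 121, 1994]);
translate([120, 426, 1994]) cube([1069, 121, 101]);


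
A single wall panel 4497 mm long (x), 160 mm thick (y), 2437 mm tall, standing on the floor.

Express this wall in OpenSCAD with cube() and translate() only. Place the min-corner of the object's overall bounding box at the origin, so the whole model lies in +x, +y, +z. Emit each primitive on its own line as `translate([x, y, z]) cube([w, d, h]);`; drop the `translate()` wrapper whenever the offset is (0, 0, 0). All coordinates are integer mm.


cube([4497, 160, 2437]);


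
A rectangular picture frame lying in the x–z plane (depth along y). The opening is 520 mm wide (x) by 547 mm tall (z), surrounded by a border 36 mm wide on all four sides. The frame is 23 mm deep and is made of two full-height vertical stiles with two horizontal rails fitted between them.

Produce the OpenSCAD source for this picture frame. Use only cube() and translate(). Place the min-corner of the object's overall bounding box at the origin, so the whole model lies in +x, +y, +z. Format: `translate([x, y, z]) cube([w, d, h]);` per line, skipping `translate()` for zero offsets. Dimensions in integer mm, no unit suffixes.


cube([36, 23, 619]);
translate([556, 0, 0]) cube([36, 23, 619]);
translate([36, 0, 0]) cube([520, 23, 36]);
translate([36, 0, 583]) cube([520, 23, 36]);


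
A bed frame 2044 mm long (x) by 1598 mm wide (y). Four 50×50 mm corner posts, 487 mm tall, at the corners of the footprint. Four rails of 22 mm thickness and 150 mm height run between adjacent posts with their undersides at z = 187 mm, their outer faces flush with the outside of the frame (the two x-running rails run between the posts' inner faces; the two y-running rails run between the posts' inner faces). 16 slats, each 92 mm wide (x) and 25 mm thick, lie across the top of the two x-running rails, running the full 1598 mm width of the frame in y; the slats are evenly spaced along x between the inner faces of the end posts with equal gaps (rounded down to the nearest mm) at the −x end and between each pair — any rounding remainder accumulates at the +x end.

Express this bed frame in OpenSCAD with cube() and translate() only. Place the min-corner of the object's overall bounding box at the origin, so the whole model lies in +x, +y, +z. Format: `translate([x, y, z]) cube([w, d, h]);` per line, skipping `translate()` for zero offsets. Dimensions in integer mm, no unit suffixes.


cube([50, 50, 487]);
translate([0, 1548, 0]) cube([50, 50, 487]);
translate([1994, 0, 0]) cube([50, 50, 487]);
translate([1994, 1548, 0]) cube([50, 50, 487]);
translate([50, 0, 187]) cube([1944, 22, 150]);
translate([50, 1576, 187]) cube([1944, 22, 150]);
translate([0, 50, 187]) cube([22, 1498, 150]);
translate([2022, 50, 187]) cube([22, 1498, 150]);
translate([77, 0, 337]) cube([92, 1598, 25]);
translate([196, 0, 337]) cube([92, 1598, 25]);
translate([315, 0, 337]) cube([92, 1598, 25]);
translate([434, 0, 337]) cube([92, 1598, 25]);
translate([553, 0, 337]) cube([92, 1598, 25]);
translate([672, 0, 337]) cube([92, 1598, 25]);
translate([791, 0, 337]) cube([92, 1598, 25]);
translate([910, 0, 337]) cube([92, 1598, 25]);
translate([1029, 0, 337]) cube([92, 1598, 25]);
translate([1148, 0, 337]) cube([92, 1598, 25]);
translate([1267, 0, 337]) cube([92, 1598, 25]);
translate([1386, 0, 337]) cube([92, 1598, 25]);
translate([1505, 0, 337]) cube([92, 1598, 25]);
translate([1624, 0, 337]) cube([92, 1598, 25]);
translate([1743, 0, 337]) cube([92, 1598, 25]);
translate([1862, 0, 337]) cube([92, 1598, 25]);


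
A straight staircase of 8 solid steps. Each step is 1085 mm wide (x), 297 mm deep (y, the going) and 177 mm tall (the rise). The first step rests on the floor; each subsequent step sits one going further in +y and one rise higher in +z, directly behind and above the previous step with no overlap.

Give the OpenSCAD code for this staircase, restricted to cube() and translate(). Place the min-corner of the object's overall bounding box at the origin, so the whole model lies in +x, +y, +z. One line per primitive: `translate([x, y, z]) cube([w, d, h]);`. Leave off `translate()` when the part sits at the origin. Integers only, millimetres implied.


cube([1085, 297, 177]);
translate([0, 297, 177]) cube([1085, 297, 177]);
translate([0, 594, 354]) cube([1085, 297, 177]);
translate([0, 891, 531]) cube([1085, 297, 177]);
translate([0, 1188, 708]) cube([1085, 297, 177]);
translate([0, 1485, 885]) cube([1085, 297, 177]);
translate([0, 1782, 1062]) cube([1085, 297, 177]);
translate([0, 2079, 1239]) cube([1085, 297, 177]);


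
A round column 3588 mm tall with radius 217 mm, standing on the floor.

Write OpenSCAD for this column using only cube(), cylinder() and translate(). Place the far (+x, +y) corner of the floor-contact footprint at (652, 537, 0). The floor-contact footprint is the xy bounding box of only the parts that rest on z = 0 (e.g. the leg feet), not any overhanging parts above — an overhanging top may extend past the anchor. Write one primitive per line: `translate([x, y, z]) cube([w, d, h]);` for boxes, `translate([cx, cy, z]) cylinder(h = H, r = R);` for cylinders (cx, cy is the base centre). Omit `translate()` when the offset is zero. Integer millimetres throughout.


translate([435, 320, 0]) cylinder(h = 3588, r = 217);


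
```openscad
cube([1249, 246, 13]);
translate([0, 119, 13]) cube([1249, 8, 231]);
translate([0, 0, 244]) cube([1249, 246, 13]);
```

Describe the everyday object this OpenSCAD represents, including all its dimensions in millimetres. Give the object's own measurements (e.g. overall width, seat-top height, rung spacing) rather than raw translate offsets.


An I-beam lying along x, 1249 mm long. Overall section height 257 mm. Two flanges 246 mm wide (y) and 13 mm thick, one on the floor and one at the top; a web 8 mm thick runs between them, centred on the flange width.


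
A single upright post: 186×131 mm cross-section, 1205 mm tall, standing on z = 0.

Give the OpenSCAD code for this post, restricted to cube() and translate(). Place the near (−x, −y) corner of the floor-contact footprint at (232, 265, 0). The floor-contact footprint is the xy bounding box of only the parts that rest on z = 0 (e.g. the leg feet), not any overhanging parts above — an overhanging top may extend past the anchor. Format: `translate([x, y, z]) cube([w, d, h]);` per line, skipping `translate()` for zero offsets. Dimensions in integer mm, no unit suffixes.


translate([232, 265, 0]) cube([186, 131, 1205]);


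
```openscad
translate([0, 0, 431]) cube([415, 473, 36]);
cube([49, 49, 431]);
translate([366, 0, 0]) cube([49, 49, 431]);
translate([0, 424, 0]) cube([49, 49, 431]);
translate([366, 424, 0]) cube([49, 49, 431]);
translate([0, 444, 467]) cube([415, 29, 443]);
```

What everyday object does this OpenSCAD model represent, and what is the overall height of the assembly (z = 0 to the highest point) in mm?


A chair. The overall height is 910 mm.

A slab on four corner posts with a tall panel at the back — a chair. The seat slab sits at z = 431 with thickness 36, and the 443 mm backrest starts at the seat top, so the overall height is 431 + 36 + 443 = 910 mm.


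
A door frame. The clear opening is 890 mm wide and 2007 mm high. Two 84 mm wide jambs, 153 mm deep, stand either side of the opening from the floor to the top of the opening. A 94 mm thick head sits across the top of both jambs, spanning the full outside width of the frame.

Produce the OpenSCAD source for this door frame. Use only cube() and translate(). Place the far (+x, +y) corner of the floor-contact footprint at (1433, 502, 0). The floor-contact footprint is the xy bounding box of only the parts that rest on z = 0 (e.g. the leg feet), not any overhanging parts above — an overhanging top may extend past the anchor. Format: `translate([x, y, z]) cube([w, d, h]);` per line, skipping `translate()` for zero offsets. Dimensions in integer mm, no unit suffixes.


translate([375, 349, 0]) cube([84, 153, 2007]);
translate([1349, 349, 0]) cube([84, 153, 2007]);
translate([375, 349, 2007]) cube([1058, 153, 94]);


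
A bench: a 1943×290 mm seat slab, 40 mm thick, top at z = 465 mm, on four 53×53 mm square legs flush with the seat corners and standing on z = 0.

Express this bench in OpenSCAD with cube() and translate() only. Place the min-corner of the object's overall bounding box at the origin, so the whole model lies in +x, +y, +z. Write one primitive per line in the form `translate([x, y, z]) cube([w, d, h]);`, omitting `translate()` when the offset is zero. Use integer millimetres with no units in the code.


// leg_h = 465 − 40 = 425
translate([0, 0, 425]) cube([1943, 290, 40]);
cube([53, 53, 425]);
translate([0, 237, 0]) cube([53, 53, 425]);
translate([1890, 0, 0]) cube([53, 53, 425]);
translate([1890, 237, 0]) cube([53, 53, 425]);


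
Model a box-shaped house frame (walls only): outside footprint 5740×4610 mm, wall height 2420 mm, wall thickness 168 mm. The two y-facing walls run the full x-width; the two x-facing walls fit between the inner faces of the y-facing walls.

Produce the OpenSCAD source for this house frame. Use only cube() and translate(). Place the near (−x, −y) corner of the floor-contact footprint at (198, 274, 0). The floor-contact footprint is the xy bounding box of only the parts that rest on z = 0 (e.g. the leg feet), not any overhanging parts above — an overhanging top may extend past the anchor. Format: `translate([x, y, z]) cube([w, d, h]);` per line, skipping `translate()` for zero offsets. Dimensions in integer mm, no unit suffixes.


translate([198, 274, 0]) cube([5740, 168, 2420]);
translate([198, 4716, 0]) cube([5740, 168, 2420]);
translate([198, 442, 0]) cube([168, 4274, 2420]);
translate([5770, 442, 0]) cube([168, 4274, 2420]);


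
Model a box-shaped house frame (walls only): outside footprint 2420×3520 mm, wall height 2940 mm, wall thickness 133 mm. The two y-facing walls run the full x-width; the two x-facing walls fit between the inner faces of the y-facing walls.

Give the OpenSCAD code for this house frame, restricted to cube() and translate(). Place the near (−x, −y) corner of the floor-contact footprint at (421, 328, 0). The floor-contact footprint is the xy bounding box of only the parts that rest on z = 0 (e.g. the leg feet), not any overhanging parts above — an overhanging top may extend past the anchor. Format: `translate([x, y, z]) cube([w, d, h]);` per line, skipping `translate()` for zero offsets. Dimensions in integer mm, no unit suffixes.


translate([421, 328, 0]) cube([2420, 133, 2940]);
translate([421, 3715, 0]) cube([2420, 133, 2940]);
translate([421, 461, 0]) cube([133, 3254, 2940]);
translate([2708, 461, 0]) cube([133, 3254, 2940]);


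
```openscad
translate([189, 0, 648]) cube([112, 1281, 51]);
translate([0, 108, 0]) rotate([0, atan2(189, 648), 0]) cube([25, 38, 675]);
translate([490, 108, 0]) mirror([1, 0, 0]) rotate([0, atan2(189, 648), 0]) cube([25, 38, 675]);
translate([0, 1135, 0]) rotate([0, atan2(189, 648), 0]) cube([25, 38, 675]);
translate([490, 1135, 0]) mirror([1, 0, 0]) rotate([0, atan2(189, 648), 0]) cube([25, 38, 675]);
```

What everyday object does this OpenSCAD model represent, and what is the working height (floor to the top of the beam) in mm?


A sawhorse. The overall height is 699 mm.

A beam across two mirrored pairs of raked legs — a sawhorse. The beam's underside is at z = 648 (matching the legs' vertical rise in atan2(189, 648)) and the beam is 51 mm tall, so its top is at 648 + 51 = 699 mm. The raked legs top out at the beam's underside, so that is the highest point.


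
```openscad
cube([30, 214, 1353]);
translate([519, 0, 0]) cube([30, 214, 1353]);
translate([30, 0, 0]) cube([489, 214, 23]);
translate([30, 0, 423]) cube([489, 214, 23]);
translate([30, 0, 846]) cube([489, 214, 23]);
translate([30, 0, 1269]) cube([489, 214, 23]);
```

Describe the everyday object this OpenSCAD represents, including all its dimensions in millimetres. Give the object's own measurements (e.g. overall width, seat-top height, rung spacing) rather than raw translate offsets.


An open bookshelf. Two side panels, each 30 mm thick, 214 mm deep and 1353 mm tall, stand 549 mm apart (outside-to-outside). Between them sit 4 shelves, each 23 mm thick and 214 mm deep, spanning the full gap between the sides. The bottom shelf rests on the floor (its underside at z = 0) and the clear gap between one shelf's top and the next shelf's underside is 400 mm.


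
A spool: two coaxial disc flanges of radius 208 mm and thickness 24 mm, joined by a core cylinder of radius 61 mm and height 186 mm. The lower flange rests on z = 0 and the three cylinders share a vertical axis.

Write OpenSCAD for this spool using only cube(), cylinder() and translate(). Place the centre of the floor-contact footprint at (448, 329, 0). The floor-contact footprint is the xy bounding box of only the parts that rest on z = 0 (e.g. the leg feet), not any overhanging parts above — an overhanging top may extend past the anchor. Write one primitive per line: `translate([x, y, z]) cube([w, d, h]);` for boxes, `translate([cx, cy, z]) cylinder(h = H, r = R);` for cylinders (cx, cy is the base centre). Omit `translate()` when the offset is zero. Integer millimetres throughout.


translate([448, 329, 0]) cylinder(h = 24, r = 208);
translate([448, 329, 24]) cylinder(h = 186, r = 61);
translate([448, 329, 210]) cylinder(h = 24, r = 208);


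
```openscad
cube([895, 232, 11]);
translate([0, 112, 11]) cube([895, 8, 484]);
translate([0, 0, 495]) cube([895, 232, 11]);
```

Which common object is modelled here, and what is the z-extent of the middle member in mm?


An I-beam. The web height is 484 mm.

Two wide flanges with a thin centred web — an I-beam. Overall 506 mm minus two 11 mm flanges gives a web of 506 − 2·11 = 484 mm.


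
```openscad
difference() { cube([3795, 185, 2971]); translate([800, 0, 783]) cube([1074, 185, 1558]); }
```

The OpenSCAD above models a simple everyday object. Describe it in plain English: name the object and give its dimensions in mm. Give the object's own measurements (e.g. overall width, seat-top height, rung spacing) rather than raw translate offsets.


A wall 3795 mm long (x), 185 mm thick (y), 2971 mm tall, with a rectangular window opening cut through it. The opening is 1074 mm wide and 1558 mm tall; its sill is at z = 783 mm and its near (−x) edge is 800 mm from the wall's −x end. The opening passes through the full wall thickness.


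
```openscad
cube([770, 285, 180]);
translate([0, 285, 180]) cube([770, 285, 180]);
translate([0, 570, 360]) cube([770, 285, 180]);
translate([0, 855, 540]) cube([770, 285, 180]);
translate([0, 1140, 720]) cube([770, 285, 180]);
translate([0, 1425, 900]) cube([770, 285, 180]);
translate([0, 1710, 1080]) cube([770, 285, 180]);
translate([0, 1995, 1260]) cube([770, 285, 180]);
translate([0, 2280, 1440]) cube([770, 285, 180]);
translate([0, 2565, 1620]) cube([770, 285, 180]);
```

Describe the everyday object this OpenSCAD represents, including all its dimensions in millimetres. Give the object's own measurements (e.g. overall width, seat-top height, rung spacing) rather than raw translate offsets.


A straight staircase of 10 solid steps. Each step is 770 mm wide (x), 285 mm deep (y, the going) and 180 mm tall (the rise). The first step rests on the floor; each subsequent step sits one going further in +y and one rise higher in +z, directly behind and above the previous step with no overlap.


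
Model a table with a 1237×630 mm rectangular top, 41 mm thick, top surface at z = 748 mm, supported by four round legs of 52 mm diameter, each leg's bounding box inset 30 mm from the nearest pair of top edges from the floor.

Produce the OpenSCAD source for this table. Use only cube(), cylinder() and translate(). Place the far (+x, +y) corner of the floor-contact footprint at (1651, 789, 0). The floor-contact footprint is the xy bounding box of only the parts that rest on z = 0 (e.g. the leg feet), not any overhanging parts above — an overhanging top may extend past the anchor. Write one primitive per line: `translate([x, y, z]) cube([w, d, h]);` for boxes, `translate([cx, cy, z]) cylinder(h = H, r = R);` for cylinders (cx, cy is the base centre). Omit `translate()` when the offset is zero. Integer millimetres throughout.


translate([444, 189, 707]) cube([1237, 630, 41]);
translate([500, 245, 0]) cylinder(h = 707, r = 26);
translate([1625, 245, 0]) cylinder(h = 707, r = 26);
translate([500, 763, 0]) cylinder(h = 707, r = 26);
translate([1625, 763, 0]) cylinder(h = 707, r = 26);


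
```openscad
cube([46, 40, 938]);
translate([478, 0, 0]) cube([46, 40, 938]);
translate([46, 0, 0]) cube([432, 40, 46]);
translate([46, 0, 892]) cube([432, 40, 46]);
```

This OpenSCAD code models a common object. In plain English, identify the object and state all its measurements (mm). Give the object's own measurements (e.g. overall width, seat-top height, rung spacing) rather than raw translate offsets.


A rectangular picture frame lying in the x–z plane (depth along y). The opening is 432 mm wide (x) by 846 mm tall (z), surrounded by a border 46 mm wide on all four sides. The frame is 40 mm deep and is made of two full-height vertical stiles with two horizontal rails fitted between them.


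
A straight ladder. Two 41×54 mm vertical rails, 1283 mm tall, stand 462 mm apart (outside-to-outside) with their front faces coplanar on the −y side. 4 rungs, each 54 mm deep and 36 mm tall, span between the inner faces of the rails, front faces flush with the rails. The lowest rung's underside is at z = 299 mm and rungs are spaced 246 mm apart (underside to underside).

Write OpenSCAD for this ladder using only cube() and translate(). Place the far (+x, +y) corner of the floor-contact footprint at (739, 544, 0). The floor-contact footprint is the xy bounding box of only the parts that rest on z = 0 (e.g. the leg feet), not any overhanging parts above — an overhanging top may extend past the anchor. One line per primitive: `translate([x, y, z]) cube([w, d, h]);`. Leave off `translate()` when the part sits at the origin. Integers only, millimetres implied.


// rung span = 462 - 2*41 = 380
// rung[k] z = 299 + k*246
translate([277, 490, 0]) cube([41, 54, 1283]);
translate([698, 490, 0]) cube([41, 54, 1283]);
translate([318, 490, 299]) cube([380, 54, 36]);
translate([318, 490, 545]) cube([380, 54, 36]);
translate([318, 490, 791]) cube([380, 54, 36]);
translate([318, 490, 1037]) cube([380, 54, 36]);


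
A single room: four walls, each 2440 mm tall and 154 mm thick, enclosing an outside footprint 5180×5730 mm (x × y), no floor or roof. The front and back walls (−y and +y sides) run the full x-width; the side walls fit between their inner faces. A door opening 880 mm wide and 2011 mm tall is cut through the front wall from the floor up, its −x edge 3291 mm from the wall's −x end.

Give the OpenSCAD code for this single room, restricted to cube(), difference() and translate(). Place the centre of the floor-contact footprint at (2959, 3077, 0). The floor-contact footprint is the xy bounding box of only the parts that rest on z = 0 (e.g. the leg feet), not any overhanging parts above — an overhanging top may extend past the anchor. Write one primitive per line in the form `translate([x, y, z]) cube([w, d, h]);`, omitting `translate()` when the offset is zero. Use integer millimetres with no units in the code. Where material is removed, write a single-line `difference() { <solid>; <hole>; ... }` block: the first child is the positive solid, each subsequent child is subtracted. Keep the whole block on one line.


difference() { translate([369, 212, 0]) cube([5180, 154, 2440]); translate([3660, 212, 0]) cube([880, 154, 2011]); }
translate([369, 5788, 0]) cube([5180, 154, 2440]);
translate([369, 366, 0]) cube([154, 5422, 2440]);
translate([5395, 366, 0]) cube([154, 5422, 2440]);


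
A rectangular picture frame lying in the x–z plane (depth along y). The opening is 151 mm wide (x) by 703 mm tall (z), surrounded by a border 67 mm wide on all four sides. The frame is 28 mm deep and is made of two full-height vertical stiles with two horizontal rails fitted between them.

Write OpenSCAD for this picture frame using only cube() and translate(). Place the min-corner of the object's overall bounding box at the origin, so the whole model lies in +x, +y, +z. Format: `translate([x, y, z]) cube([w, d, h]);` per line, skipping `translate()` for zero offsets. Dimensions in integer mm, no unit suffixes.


cube([67, 28, 837]);
translate([218, 0, 0]) cube([67, 28, 837]);
translate([67, 0, 0]) cube([151, 28, 67]);
translate([67, 0, 770]) cube([151, 28, 67]);


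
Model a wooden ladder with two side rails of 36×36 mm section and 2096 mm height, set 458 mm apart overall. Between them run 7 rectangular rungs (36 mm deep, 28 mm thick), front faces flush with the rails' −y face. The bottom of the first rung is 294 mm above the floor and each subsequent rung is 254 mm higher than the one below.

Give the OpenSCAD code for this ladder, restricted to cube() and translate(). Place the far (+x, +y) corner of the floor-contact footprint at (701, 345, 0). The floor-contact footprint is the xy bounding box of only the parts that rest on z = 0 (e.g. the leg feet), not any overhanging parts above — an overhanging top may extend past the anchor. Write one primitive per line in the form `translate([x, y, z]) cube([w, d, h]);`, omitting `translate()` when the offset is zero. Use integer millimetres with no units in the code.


translate([243, 309, 0]) cube([36, 36, 2096]);
translate([665, 309, 0]) cube([36, 36, 2096]);
translate([279, 309, 294]) cube([386, 36, 28]);
translate([279, 309, 548]) cube([386, 36, 28]);
translate([279, 309, 802]) cube([386, 36, 28]);
translate([279, 309, 1056]) cube([386, 36, 28]);
translate([279, 309, 1310]) cube([386, 36, 28]);
translate([279, 309, 1564]) cube([386, 36, 28]);
translate([279, 309, 1818]) cube([386, 36, 28]);


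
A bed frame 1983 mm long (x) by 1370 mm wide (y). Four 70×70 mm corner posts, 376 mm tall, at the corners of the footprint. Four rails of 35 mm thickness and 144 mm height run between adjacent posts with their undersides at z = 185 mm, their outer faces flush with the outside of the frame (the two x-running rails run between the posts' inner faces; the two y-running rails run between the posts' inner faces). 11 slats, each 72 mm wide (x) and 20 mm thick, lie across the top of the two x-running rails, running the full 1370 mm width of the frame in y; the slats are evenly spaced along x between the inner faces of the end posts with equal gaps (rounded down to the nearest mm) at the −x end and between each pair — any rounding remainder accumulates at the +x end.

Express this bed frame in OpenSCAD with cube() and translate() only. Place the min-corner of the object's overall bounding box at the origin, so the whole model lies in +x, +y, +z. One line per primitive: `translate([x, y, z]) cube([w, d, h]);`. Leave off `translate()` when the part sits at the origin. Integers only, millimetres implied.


// slat z = rail_z + rail_h = 185 + 144 = 329
// slat gap = ⌊(1843 − 11·72) / 12⌋ = 87
cube([70, 70, 376]);
translate([0, 1300, 0]) cube([70, 70, 376]);
translate([1913, 0, 0]) cube([70, 70, 376]);
translate([1913, 1300, 0]) cube([70, 70, 376]);
translate([70, 0, 185]) cube([1843, 35, 144]);
translate([70, 1335, 185]) cube([1843, 35, 144]);
translate([0, 70, 185]) cube([35, 1230, 144]);
translate([1948, 70, 185]) cube([35, 1230, 144]);
translate([157, 0, 329]) cube([72, 1370, 20]);
translate([316, 0, 329]) cube([72, 1370, 20]);
translate([475, 0, 329]) cube([72, 1370, 20]);
translate([634, 0, 329]) cube([72, 1370, 20]);
translate([793, 0, 329]) cube([72, 1370, 20]);
translate([952, 0, 329]) cube([72, 1370, 20]);
translate([1111, 0, 329]) cube([72, 1370, 20]);
translate([1270, 0, 329]) cube([72, 1370, 20]);
translate([1429, 0, 329]) cube([72, 1370, 20]);
translate([1588, 0, 329]) cube([72, 1370, 20]);
translate([1747, 0, 329]) cube([72, 1370, 20]);


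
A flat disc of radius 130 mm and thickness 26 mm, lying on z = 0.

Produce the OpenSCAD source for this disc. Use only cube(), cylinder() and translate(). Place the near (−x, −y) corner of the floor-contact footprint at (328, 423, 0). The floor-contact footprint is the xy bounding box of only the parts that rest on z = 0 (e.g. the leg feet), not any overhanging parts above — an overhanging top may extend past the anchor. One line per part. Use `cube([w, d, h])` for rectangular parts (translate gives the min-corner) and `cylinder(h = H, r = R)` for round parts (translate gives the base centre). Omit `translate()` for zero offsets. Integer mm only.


translate([458, 553, 0]) cylinder(h = 26, r = 130);


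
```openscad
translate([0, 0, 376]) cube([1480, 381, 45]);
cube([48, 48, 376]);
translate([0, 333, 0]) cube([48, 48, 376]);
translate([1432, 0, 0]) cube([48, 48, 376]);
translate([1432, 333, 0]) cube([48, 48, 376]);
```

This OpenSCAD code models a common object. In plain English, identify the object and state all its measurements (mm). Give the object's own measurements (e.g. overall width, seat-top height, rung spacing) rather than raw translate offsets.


A long wooden bench with a 1480 mm (x) × 381 mm (y) seat, 45 mm thick, its top surface 421 mm above the floor. Four 48 mm square legs at the seat corners, flush with the edges, run from z = 0 to the seat underside.


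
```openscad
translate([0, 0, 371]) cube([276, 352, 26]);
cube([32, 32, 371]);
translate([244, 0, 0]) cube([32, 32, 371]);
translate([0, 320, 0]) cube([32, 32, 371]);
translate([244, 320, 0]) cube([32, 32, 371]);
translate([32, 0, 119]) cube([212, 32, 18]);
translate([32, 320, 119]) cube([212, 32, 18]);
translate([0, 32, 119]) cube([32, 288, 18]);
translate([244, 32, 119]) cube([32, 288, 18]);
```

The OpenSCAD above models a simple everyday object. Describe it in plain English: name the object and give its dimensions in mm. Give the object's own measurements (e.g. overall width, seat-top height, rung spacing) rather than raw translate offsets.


A four-legged stool. The seat is a 276×352×26 mm slab whose top surface is at z = 397 mm; four square legs, each 32×32 mm in cross-section, run from the floor (z = 0) to the underside of the seat, each flush with a corner of the seat. Four stretchers, 32 mm wide and 18 mm tall, connect adjacent legs with their undersides at z = 119 mm, each running between the inner faces of the legs it joins and aligned with the legs' outer faces on the other axis.


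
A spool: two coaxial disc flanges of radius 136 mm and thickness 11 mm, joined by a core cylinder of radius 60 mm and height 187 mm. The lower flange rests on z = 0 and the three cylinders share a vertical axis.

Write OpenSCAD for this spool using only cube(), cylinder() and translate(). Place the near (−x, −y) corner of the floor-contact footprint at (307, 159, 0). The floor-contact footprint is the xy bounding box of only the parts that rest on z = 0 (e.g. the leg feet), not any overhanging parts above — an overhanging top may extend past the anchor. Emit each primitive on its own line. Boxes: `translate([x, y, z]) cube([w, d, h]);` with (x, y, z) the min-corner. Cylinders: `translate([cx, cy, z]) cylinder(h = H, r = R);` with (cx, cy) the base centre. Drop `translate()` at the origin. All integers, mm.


translate([443, 295, 0]) cylinder(h = 11, r = 136);
translate([443, 295, 11]) cylinder(h = 187, r = 60);
translate([443, 295, 198]) cylinder(h = 11, r = 136);


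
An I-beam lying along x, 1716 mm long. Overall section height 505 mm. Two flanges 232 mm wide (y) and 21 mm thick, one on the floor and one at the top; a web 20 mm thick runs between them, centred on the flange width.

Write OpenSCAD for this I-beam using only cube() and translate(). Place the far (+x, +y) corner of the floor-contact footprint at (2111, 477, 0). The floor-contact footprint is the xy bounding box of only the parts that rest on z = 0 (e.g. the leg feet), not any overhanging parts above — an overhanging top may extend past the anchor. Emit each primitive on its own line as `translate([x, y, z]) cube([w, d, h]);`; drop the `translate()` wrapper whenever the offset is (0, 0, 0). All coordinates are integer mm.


translate([395, 245, 0]) cube([1716, 232, 21]);
translate([395, 351, 21]) cube([1716, 20, 463]);
translate([395, 245, 484]) cube([1716, 232, 21]);


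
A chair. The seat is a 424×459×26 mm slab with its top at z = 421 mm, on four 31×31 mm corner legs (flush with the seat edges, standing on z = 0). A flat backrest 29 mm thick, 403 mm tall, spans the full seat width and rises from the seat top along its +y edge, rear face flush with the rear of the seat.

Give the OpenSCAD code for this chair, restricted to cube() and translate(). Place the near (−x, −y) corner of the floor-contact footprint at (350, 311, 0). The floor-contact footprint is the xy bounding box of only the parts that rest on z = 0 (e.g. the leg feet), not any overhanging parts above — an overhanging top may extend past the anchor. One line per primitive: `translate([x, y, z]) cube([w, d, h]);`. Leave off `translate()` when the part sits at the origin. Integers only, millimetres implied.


// leg_h = 421 - 26 = 395
translate([350, 311, 395]) cube([424, 459, 26]);
translate([350, 311, 0]) cube([31, 31, 395]);
translate([743, 311, 0]) cube([31, 31, 395]);
translate([350, 739, 0]) cube([31, 31, 395]);
translate([743, 739, 0]) cube([31, 31, 395]);
translate([350, 741, 421]) cube([424, 29, 403]);


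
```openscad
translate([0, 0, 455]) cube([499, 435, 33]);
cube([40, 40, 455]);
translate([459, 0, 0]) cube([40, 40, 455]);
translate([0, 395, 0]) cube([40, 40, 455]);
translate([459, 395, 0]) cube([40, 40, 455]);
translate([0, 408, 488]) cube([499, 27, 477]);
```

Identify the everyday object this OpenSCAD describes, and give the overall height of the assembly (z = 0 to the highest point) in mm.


A chair. The overall height is 965 mm.

A slab on four corner posts with a tall panel at the back — a chair. The seat slab sits at z = 455 with thickness 33, and the 477 mm backrest starts at the seat top, so the overall height is 455 + 33 + 477 = 965 mm.
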